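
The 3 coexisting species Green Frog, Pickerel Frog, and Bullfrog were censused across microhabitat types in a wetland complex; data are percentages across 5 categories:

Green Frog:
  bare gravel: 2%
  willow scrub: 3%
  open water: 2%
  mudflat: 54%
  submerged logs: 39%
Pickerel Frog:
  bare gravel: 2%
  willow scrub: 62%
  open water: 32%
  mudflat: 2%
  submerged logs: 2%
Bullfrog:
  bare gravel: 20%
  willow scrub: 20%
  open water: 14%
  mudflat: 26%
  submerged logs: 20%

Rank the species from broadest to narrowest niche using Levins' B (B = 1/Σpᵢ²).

Convert percentages to proportions (divide by 100).
Σp_Greeᵢ² = 0.02² + 0.03² + 0.02² + 0.54² + 0.39² = 0.0004 + 0.0009 + 0.0004 + 0.2916 + 0.1521 = 0.4454
B_Gree = 1 / 0.4454 = 2.2452
Σp_Pickᵢ² = 0.02² + 0.62² + 0.32² + 0.02² + 0.02² = 0.0004 + 0.3844 + 0.1024 + 0.0004 + 0.0004 = 0.4880
B_Pick = 1 / 0.4880 = 2.0492
Σp_Bullᵢ² = 0.20² + 0.20² + 0.14² + 0.26² + 0.20² = 0.0400 + 0.0400 + 0.0196 + 0.0676 + 0.0400 = 0.2072
B_Bull = 1 / 0.2072 = 4.8263
Ranking by B (broadest → narrowest): Bullfrog (4.83) > Green Frog (2.25) > Pickerel Frog (2.05)

Bullfrog > Green Frog > Pickerel Frog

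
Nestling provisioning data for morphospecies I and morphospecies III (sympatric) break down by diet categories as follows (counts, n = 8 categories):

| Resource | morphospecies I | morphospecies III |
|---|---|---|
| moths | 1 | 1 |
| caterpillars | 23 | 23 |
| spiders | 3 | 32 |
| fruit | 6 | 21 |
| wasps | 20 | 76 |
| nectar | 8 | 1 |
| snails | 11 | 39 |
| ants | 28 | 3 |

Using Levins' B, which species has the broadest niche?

morphospecies I

Proportions for morphospecies I (n=100): 1/100=0.0100, 23/100=0.2300, 3/100=0.0300, 6/100=0.0600, 20/100=0.2000, 8/100=0.0800, 11/100=0.1100, 28/100=0.2800
Proportions for morphospecies III (n=196): 1/196=0.0051, 23/196=0.1173, 32/196=0.1633, 21/196=0.1071, 76/196=0.3878, 1/196=0.0051, 39/196=0.1990, 3/196=0.0153
Σp_Iᵢ² = 0.0100² + 0.2300² + 0.0300² + 0.0600² + 0.2000² + 0.0800² + 0.1100² + 0.2800² = 0.000100 + 0.052900 + 0.000900 + 0.003600 + 0.040000 + 0.006400 + 0.012100 + 0.078400 = 0.194400
B_I = 1 / 0.194400 = 5.1440
Σp_IIIᵢ² = 0.0051² + 0.1173² + 0.1633² + 0.1071² + 0.3878² + 0.0051² + 0.1990² + 0.0153² = 0.000026 + 0.013759 + 0.026667 + 0.011470 + 0.150389 + 0.000026 + 0.039601 + 0.000234 = 0.242172
B_III = 1 / 0.242172 = 4.1293
Highest B → broadest niche (most generalist): morphospecies I (B = 5.14).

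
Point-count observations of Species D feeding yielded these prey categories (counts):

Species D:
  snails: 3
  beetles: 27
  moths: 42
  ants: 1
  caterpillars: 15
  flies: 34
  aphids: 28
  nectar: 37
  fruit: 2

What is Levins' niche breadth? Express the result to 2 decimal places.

5.91

Proportions for Species D (n=189): 3/189=0.0159, 27/189=0.1429, 42/189=0.2222, 1/189=0.0053, 15/189=0.0794, 34/189=0.1799, 28/189=0.1481, 37/189=0.1958, 2/189=0.0106
Σpᵢ² = 0.0159² + 0.1429² + 0.2222² + 0.0053² + 0.0794² + 0.1799² + 0.1481² + 0.1958² + 0.0106² = 0.000253 + 0.020420 + 0.049373 + 0.000028 + 0.006304 + 0.032364 + 0.021934 + 0.038338 + 0.000112 = 0.169126
B = 1 / 0.169126 = 5.9128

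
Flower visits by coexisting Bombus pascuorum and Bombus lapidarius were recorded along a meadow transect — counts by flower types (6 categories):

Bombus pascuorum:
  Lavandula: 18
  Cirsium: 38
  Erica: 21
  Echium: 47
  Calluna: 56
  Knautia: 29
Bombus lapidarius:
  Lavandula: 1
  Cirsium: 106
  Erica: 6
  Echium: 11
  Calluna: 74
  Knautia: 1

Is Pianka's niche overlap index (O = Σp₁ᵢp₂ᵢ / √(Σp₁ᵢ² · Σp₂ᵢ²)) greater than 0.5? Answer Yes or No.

Proportions for Bombus pascuorum (n=209): 18/209=0.0861, 38/209=0.1818, 21/209=0.1005, 47/209=0.2249, 56/209=0.2679, 29/209=0.1388
Proportions for Bombus lapidarius (n=199): 1/199=0.0050, 106/199=0.5327, 6/199=0.0302, 11/199=0.0553, 74/199=0.3719, 1/199=0.0050
Σ p₁ᵢp₂ᵢ = 0.000431 + 0.096845 + 0.003035 + 0.012437 + 0.099632 + 0.000694 = 0.213074
Σp_1ᵢ² = 0.0861² + 0.1818² + 0.1005² + 0.2249² + 0.2679² + 0.1388² = 0.007413 + 0.033051 + 0.010100 + 0.050580 + 0.071770 + 0.019265 = 0.192179
Σp_2ᵢ² = 0.0050² + 0.5327² + 0.0302² + 0.0553² + 0.3719² + 0.0050² = 0.000025 + 0.283769 + 0.000912 + 0.003058 + 0.138310 + 0.000025 = 0.426099
O = 0.213074 / √(0.192179 × 0.426099) = 0.213074 / 0.2861595 = 0.7446
O = 0.7446 > 0.5 → Yes.

Yes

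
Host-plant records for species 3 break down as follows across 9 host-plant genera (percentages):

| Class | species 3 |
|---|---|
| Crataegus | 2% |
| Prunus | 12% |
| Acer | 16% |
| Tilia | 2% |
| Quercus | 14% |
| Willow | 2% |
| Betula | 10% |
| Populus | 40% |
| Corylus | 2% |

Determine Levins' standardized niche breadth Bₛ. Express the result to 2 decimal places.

Convert percentages to proportions (divide by 100).
Σpᵢ² = 0.02² + 0.12² + 0.16² + 0.02² + 0.14² + 0.02² + 0.10² + 0.40² + 0.02² = 0.0004 + 0.0144 + 0.0256 + 0.0004 + 0.0196 + 0.0004 + 0.0100 + 0.1600 + 0.0004 = 0.2312
B = 1 / 0.2312 = 4.3253
Bₛ = (B − 1)/(n − 1) = (4.3253 − 1)/(9 − 1) = 3.3253/8 = 0.4157

0.42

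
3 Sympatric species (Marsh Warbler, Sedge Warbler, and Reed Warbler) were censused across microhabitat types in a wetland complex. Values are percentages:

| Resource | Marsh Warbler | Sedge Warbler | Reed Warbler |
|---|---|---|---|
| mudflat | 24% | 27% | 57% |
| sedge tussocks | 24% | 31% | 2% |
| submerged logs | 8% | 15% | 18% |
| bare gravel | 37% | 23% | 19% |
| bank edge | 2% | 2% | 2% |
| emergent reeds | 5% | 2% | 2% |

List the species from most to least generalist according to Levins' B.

Sedge Warbler > Marsh Warbler > Reed Warbler

Convert percentages to proportions (divide by 100).
Σp_Marsᵢ² = 0.24² + 0.24² + 0.08² + 0.37² + 0.02² + 0.05² = 0.0576 + 0.0576 + 0.0064 + 0.1369 + 0.0004 + 0.0025 = 0.2614
B_Mars = 1 / 0.2614 = 3.8256
Σp_Sedgᵢ² = 0.27² + 0.31² + 0.15² + 0.23² + 0.02² + 0.02² = 0.0729 + 0.0961 + 0.0225 + 0.0529 + 0.0004 + 0.0004 = 0.2452
B_Sedg = 1 / 0.2452 = 4.0783
Σp_Reedᵢ² = 0.57² + 0.02² + 0.18² + 0.19² + 0.02² + 0.02² = 0.3249 + 0.0004 + 0.0324 + 0.0361 + 0.0004 + 0.0004 = 0.3946
B_Reed = 1 / 0.3946 = 2.5342
Ranking by B (broadest → narrowest): Sedge Warbler (4.08) > Marsh Warbler (3.83) > Reed Warbler (2.53)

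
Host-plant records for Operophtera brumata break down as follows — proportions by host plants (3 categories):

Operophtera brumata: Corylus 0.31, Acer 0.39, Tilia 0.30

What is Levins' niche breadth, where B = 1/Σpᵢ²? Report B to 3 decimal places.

Σpᵢ² = 0.31² + 0.39² + 0.30² = 0.0961 + 0.1521 + 0.0900 = 0.3382
B = 1 / 0.3382 = 2.95683

2.957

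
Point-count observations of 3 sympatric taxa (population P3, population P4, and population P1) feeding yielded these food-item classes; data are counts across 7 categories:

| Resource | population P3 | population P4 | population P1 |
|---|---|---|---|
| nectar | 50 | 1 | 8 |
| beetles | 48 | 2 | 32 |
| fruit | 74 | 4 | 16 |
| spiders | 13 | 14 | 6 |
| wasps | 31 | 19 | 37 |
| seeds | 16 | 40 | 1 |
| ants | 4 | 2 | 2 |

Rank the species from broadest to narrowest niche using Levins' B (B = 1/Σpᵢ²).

population P3 > population P1 > population P4

Proportions for population P3 (n=236): 50/236=0.2119, 48/236=0.2034, 74/236=0.3136, 13/236=0.0551, 31/236=0.1314, 16/236=0.0678, 4/236=0.0169
Proportions for population P4 (n=82): 1/82=0.0122, 2/82=0.0244, 4/82=0.0488, 14/82=0.1707, 19/82=0.2317, 40/82=0.4878, 2/82=0.0244
Proportions for population P1 (n=102): 8/102=0.0784, 32/102=0.3137, 16/102=0.1569, 6/102=0.0588, 37/102=0.3627, 1/102=0.0098, 2/102=0.0196
Σp_P3ᵢ² = 0.2119² + 0.2034² + 0.3136² + 0.0551² + 0.1314² + 0.0678² + 0.0169² = 0.044902 + 0.041372 + 0.098345 + 0.003036 + 0.017266 + 0.004597 + 0.000286 = 0.209804
B_P3 = 1 / 0.209804 = 4.7664
Σp_P4ᵢ² = 0.0122² + 0.0244² + 0.0488² + 0.1707² + 0.2317² + 0.4878² + 0.0244² = 0.000149 + 0.000595 + 0.002381 + 0.029138 + 0.053685 + 0.237949 + 0.000595 = 0.324492
B_P4 = 1 / 0.324492 = 3.0817
Σp_P1ᵢ² = 0.0784² + 0.3137² + 0.1569² + 0.0588² + 0.3627² + 0.0098² + 0.0196² = 0.006147 + 0.098408 + 0.024618 + 0.003457 + 0.131551 + 0.000096 + 0.000384 = 0.264661
B_P1 = 1 / 0.264661 = 3.7784
Ranking by B (broadest → narrowest): population P3 (4.77) > population P1 (3.78) > population P4 (3.08)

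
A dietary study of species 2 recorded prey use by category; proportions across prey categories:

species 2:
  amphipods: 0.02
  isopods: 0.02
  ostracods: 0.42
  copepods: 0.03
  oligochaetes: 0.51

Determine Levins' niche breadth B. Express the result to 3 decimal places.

2.282

Σpᵢ² = 0.02² + 0.02² + 0.42² + 0.03² + 0.51² = 0.0004 + 0.0004 + 0.1764 + 0.0009 + 0.2601 = 0.4382
B = 1 / 0.4382 = 2.28206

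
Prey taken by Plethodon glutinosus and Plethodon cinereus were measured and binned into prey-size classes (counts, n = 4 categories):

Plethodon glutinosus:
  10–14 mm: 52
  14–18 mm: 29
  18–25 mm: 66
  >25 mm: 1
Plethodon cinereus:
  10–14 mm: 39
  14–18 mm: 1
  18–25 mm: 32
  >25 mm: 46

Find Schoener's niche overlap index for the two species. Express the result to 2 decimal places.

0.62

Proportions for Plethodon glutinosus (n=148): 52/148=0.3514, 29/148=0.1959, 66/148=0.4459, 1/148=0.0068
Proportions for Plethodon cinereus (n=118): 39/118=0.3305, 1/118=0.0085, 32/118=0.2712, 46/118=0.3898
Σ|p₁ᵢ − p₂ᵢ| = 0.0209 + 0.1874 + 0.1747 + 0.3830 = 0.7660
D = 1 − ½ × 0.7660 = 1 − 0.38300 = 0.61700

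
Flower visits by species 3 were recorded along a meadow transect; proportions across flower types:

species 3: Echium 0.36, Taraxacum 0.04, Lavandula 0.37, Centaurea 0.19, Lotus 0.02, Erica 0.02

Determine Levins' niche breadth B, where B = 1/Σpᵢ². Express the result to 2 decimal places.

3.28

Σpᵢ² = 0.36² + 0.04² + 0.37² + 0.19² + 0.02² + 0.02² = 0.1296 + 0.0016 + 0.1369 + 0.0361 + 0.0004 + 0.0004 = 0.3050
B = 1 / 0.3050 = 3.2787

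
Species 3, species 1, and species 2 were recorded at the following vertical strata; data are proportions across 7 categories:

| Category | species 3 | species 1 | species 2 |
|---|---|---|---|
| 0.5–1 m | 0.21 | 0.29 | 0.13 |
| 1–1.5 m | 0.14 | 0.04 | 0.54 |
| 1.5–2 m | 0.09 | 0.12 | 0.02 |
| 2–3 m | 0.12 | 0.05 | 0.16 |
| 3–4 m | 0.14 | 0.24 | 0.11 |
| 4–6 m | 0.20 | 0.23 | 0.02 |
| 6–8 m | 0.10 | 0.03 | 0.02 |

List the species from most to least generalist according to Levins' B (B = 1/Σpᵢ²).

species 3 > species 1 > species 2

Σp_3ᵢ² = 0.21² + 0.14² + 0.09² + 0.12² + 0.14² + 0.20² + 0.10² = 0.0441 + 0.0196 + 0.0081 + 0.0144 + 0.0196 + 0.0400 + 0.0100 = 0.1558
B_3 = 1 / 0.1558 = 6.4185
Σp_1ᵢ² = 0.29² + 0.04² + 0.12² + 0.05² + 0.24² + 0.23² + 0.03² = 0.0841 + 0.0016 + 0.0144 + 0.0025 + 0.0576 + 0.0529 + 0.0009 = 0.2140
B_1 = 1 / 0.2140 = 4.6729
Σp_2ᵢ² = 0.13² + 0.54² + 0.02² + 0.16² + 0.11² + 0.02² + 0.02² = 0.0169 + 0.2916 + 0.0004 + 0.0256 + 0.0121 + 0.0004 + 0.0004 = 0.3474
B_2 = 1 / 0.3474 = 2.8785
Ranking by B (broadest → narrowest): species 3 (6.42) > species 1 (4.67) > species 2 (2.88)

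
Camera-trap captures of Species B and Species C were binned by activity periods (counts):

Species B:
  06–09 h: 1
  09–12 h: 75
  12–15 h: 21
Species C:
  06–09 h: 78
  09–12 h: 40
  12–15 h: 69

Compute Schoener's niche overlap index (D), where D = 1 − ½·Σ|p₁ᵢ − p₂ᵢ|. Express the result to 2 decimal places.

0.44

Proportions for Species B (n=97): 1/97=0.0103, 75/97=0.7732, 21/97=0.2165
Proportions for Species C (n=187): 78/187=0.4171, 40/187=0.2139, 69/187=0.3690
Σ|p₁ᵢ − p₂ᵢ| = 0.4068 + 0.5593 + 0.1525 = 1.1186
D = 1 − ½ × 1.1186 = 1 − 0.55930 = 0.44070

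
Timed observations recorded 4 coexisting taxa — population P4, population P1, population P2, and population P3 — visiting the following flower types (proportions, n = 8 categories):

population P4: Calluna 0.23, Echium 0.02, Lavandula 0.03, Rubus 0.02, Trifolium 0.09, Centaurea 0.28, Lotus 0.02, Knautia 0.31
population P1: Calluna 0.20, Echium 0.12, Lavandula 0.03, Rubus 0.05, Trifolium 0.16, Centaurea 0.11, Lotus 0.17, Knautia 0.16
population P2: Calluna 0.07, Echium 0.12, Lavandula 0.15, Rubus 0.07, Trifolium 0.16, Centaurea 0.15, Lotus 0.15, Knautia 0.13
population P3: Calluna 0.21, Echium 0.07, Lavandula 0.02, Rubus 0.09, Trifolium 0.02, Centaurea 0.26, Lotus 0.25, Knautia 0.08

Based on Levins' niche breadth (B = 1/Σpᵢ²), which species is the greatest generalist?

Σp_P4ᵢ² = 0.23² + 0.02² + 0.03² + 0.02² + 0.09² + 0.28² + 0.02² + 0.31² = 0.0529 + 0.0004 + 0.0009 + 0.0004 + 0.0081 + 0.0784 + 0.0004 + 0.0961 = 0.2376
B_P4 = 1 / 0.2376 = 4.2088
Σp_P1ᵢ² = 0.20² + 0.12² + 0.03² + 0.05² + 0.16² + 0.11² + 0.17² + 0.16² = 0.0400 + 0.0144 + 0.0009 + 0.0025 + 0.0256 + 0.0121 + 0.0289 + 0.0256 = 0.1500
B_P1 = 1 / 0.1500 = 6.6667
Σp_P2ᵢ² = 0.07² + 0.12² + 0.15² + 0.07² + 0.16² + 0.15² + 0.15² + 0.13² = 0.0049 + 0.0144 + 0.0225 + 0.0049 + 0.0256 + 0.0225 + 0.0225 + 0.0169 = 0.1342
B_P2 = 1 / 0.1342 = 7.4516
Σp_P3ᵢ² = 0.21² + 0.07² + 0.02² + 0.09² + 0.02² + 0.26² + 0.25² + 0.08² = 0.0441 + 0.0049 + 0.0004 + 0.0081 + 0.0004 + 0.0676 + 0.0625 + 0.0064 = 0.1944
B_P3 = 1 / 0.1944 = 5.1440
Highest B → broadest niche (most generalist): population P2 (B = 7.45).

population P2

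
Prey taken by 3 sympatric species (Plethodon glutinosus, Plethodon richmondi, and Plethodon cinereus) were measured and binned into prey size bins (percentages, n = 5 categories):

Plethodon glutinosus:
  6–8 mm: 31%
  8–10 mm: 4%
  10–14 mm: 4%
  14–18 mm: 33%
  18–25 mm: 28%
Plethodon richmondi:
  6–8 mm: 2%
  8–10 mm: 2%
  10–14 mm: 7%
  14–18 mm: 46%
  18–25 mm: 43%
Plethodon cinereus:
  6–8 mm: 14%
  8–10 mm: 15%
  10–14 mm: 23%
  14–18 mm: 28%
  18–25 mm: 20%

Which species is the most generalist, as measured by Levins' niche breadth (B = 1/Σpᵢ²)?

Convert percentages to proportions (divide by 100).
Σp_glutᵢ² = 0.31² + 0.04² + 0.04² + 0.33² + 0.28² = 0.0961 + 0.0016 + 0.0016 + 0.1089 + 0.0784 = 0.2866
B_glut = 1 / 0.2866 = 3.4892
Σp_richᵢ² = 0.02² + 0.02² + 0.07² + 0.46² + 0.43² = 0.0004 + 0.0004 + 0.0049 + 0.2116 + 0.1849 = 0.4022
B_rich = 1 / 0.4022 = 2.4863
Σp_cineᵢ² = 0.14² + 0.15² + 0.23² + 0.28² + 0.20² = 0.0196 + 0.0225 + 0.0529 + 0.0784 + 0.0400 = 0.2134
B_cine = 1 / 0.2134 = 4.6860
Highest B → broadest niche (most generalist): Plethodon cinereus (B = 4.69).

Plethodon cinereus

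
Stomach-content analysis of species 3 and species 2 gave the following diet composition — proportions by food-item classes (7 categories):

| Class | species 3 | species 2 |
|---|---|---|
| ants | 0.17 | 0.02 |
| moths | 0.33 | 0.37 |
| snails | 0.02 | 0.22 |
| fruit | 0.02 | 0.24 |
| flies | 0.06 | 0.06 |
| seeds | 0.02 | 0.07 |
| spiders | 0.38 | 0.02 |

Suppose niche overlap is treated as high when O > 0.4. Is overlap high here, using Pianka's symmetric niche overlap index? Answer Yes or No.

Yes

Σ p₁ᵢp₂ᵢ = 0.0034 + 0.1221 + 0.0044 + 0.0048 + 0.0036 + 0.0014 + 0.0076 = 0.1473
Σp_1ᵢ² = 0.17² + 0.33² + 0.02² + 0.02² + 0.06² + 0.02² + 0.38² = 0.0289 + 0.1089 + 0.0004 + 0.0004 + 0.0036 + 0.0004 + 0.1444 = 0.2870
Σp_2ᵢ² = 0.02² + 0.37² + 0.22² + 0.24² + 0.06² + 0.07² + 0.02² = 0.0004 + 0.1369 + 0.0484 + 0.0576 + 0.0036 + 0.0049 + 0.0004 = 0.2522
O = 0.1473 / √(0.2870 × 0.2522) = 0.1473 / 0.26904 = 0.5475
O = 0.5475 > 0.4 → Yes.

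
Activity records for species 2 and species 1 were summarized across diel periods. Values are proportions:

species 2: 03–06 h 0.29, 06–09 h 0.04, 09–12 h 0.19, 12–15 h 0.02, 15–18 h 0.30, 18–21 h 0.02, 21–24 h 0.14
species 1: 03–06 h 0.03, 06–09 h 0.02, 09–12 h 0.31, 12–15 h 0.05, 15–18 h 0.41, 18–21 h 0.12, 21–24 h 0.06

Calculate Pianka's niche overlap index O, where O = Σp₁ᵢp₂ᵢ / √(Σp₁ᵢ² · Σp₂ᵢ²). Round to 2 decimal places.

Σ p₁ᵢp₂ᵢ = 0.0087 + 0.0008 + 0.0589 + 0.0010 + 0.1230 + 0.0024 + 0.0084 = 0.2032
Σp_1ᵢ² = 0.29² + 0.04² + 0.19² + 0.02² + 0.30² + 0.02² + 0.14² = 0.0841 + 0.0016 + 0.0361 + 0.0004 + 0.0900 + 0.0004 + 0.0196 = 0.2322
Σp_2ᵢ² = 0.03² + 0.02² + 0.31² + 0.05² + 0.41² + 0.12² + 0.06² = 0.0009 + 0.0004 + 0.0961 + 0.0025 + 0.1681 + 0.0144 + 0.0036 = 0.2860
O = 0.2032 / √(0.2322 × 0.2860) = 0.2032 / 0.25770 = 0.7885

0.79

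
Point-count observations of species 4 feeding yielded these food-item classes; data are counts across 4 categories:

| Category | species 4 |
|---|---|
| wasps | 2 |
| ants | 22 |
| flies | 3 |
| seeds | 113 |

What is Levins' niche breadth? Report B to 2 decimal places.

1.48

Proportions for species 4 (n=140): 2/140=0.0143, 22/140=0.1571, 3/140=0.0214, 113/140=0.8071
Σpᵢ² = 0.0143² + 0.1571² + 0.0214² + 0.8071² = 0.000204 + 0.024680 + 0.000458 + 0.651410 = 0.676752
B = 1 / 0.676752 = 1.4776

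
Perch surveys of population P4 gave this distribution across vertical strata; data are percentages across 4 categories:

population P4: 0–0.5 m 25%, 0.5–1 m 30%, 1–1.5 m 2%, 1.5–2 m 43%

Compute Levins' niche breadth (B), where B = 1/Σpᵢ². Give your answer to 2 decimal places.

2.96

Convert percentages to proportions (divide by 100).
Σpᵢ² = 0.25² + 0.30² + 0.02² + 0.43² = 0.0625 + 0.0900 + 0.0004 + 0.1849 = 0.3378
B = 1 / 0.3378 = 2.9603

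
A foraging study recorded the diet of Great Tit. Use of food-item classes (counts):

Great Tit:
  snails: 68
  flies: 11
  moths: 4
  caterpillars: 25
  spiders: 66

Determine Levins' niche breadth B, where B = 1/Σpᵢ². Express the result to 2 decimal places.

3.11

Proportions for Great Tit (n=174): 68/174=0.3908, 11/174=0.0632, 4/174=0.0230, 25/174=0.1437, 66/174=0.3793
Σpᵢ² = 0.3908² + 0.0632² + 0.0230² + 0.1437² + 0.3793² = 0.152725 + 0.003994 + 0.000529 + 0.020650 + 0.143868 = 0.321766
B = 1 / 0.321766 = 3.1078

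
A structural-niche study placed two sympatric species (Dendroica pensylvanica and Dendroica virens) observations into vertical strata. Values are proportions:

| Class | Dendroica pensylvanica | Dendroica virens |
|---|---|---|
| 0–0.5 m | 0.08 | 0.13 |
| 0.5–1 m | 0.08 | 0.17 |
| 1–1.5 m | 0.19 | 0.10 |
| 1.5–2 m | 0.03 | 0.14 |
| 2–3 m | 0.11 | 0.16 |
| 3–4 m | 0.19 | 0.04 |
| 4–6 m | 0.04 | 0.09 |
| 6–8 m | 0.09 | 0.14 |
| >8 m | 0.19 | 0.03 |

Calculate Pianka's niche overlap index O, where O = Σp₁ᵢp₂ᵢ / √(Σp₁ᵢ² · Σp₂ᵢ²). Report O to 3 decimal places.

0.687

Σ p₁ᵢp₂ᵢ = 0.0104 + 0.0136 + 0.0190 + 0.0042 + 0.0176 + 0.0076 + 0.0036 + 0.0126 + 0.0057 = 0.0943
Σp_1ᵢ² = 0.08² + 0.08² + 0.19² + 0.03² + 0.11² + 0.19² + 0.04² + 0.09² + 0.19² = 0.0064 + 0.0064 + 0.0361 + 0.0009 + 0.0121 + 0.0361 + 0.0016 + 0.0081 + 0.0361 = 0.1438
Σp_2ᵢ² = 0.13² + 0.17² + 0.10² + 0.14² + 0.16² + 0.04² + 0.09² + 0.14² + 0.03² = 0.0169 + 0.0289 + 0.0100 + 0.0196 + 0.0256 + 0.0016 + 0.0081 + 0.0196 + 0.0009 = 0.1312
O = 0.0943 / √(0.1438 × 0.1312) = 0.0943 / 0.137356 = 0.68654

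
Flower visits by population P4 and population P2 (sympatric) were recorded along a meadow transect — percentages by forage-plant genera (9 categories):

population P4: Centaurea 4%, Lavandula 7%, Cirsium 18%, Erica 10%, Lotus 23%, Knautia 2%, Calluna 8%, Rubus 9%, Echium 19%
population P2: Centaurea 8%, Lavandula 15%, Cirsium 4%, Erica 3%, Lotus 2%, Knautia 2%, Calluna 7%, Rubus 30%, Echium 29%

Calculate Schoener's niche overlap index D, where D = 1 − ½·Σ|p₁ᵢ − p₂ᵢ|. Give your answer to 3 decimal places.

Convert percentages to proportions (divide by 100).
Σ|p₁ᵢ − p₂ᵢ| = 0.04 + 0.08 + 0.14 + 0.07 + 0.21 + 0.00 + 0.01 + 0.21 + 0.10 = 0.86
D = 1 − ½ × 0.86 = 1 − 0.430 = 0.57000

0.570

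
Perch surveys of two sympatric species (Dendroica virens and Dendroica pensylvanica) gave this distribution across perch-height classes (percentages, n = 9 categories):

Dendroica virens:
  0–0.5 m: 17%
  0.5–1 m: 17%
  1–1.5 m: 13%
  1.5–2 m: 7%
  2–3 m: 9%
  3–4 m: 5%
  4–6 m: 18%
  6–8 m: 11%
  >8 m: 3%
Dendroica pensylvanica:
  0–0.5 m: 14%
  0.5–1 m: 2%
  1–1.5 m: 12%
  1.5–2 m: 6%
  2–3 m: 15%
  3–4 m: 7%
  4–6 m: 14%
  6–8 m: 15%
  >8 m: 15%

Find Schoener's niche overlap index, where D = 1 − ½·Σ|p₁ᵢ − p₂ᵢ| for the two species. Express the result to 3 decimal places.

0.760

Convert percentages to proportions (divide by 100).
Σ|p₁ᵢ − p₂ᵢ| = 0.03 + 0.15 + 0.01 + 0.01 + 0.06 + 0.02 + 0.04 + 0.04 + 0.12 = 0.48
D = 1 − ½ × 0.48 = 1 − 0.240 = 0.76000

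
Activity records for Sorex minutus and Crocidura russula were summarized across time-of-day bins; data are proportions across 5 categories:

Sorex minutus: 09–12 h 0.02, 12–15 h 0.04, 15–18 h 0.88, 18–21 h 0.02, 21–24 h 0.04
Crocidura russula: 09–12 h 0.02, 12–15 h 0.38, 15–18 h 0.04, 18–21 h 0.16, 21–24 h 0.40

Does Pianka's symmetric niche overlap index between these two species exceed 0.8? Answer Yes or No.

Σ p₁ᵢp₂ᵢ = 0.0004 + 0.0152 + 0.0352 + 0.0032 + 0.0160 = 0.0700
Σp_1ᵢ² = 0.02² + 0.04² + 0.88² + 0.02² + 0.04² = 0.0004 + 0.0016 + 0.7744 + 0.0004 + 0.0016 = 0.7784
Σp_2ᵢ² = 0.02² + 0.38² + 0.04² + 0.16² + 0.40² = 0.0004 + 0.1444 + 0.0016 + 0.0256 + 0.1600 = 0.3320
O = 0.0700 / √(0.7784 × 0.3320) = 0.0700 / 0.50836 = 0.1377
O = 0.1377 < 0.8 → No.

No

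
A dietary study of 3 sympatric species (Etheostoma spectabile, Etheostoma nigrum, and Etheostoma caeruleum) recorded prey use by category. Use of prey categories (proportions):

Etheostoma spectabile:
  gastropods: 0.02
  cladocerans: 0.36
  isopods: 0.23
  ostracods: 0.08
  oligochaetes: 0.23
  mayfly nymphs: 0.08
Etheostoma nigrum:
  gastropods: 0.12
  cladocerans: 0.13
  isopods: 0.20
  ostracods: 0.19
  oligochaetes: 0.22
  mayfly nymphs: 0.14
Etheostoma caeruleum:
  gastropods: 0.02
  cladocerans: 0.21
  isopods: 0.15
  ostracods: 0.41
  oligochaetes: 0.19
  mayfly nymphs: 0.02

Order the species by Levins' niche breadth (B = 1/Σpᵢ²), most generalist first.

Σp_specᵢ² = 0.02² + 0.36² + 0.23² + 0.08² + 0.23² + 0.08² = 0.0004 + 0.1296 + 0.0529 + 0.0064 + 0.0529 + 0.0064 = 0.2486
B_spec = 1 / 0.2486 = 4.0225
Σp_nigrᵢ² = 0.12² + 0.13² + 0.20² + 0.19² + 0.22² + 0.14² = 0.0144 + 0.0169 + 0.0400 + 0.0361 + 0.0484 + 0.0196 = 0.1754
B_nigr = 1 / 0.1754 = 5.7013
Σp_caerᵢ² = 0.02² + 0.21² + 0.15² + 0.41² + 0.19² + 0.02² = 0.0004 + 0.0441 + 0.0225 + 0.1681 + 0.0361 + 0.0004 = 0.2716
B_caer = 1 / 0.2716 = 3.6819
Ranking by B (broadest → narrowest): Etheostoma nigrum (5.70) > Etheostoma spectabile (4.02) > Etheostoma caeruleum (3.68)

Etheostoma nigrum > Etheostoma spectabile > Etheostoma caeruleum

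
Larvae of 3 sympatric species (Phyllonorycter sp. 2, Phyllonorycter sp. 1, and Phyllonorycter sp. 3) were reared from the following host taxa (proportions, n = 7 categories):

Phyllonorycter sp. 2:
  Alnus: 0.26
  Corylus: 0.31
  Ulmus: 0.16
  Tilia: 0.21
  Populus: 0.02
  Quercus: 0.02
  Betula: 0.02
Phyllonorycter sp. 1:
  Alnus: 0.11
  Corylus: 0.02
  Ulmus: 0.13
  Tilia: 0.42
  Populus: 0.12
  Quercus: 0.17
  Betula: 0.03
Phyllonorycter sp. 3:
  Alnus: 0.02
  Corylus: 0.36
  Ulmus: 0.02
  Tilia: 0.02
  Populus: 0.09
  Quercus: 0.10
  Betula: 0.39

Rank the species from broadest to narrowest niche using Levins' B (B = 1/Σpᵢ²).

Σp_2ᵢ² = 0.26² + 0.31² + 0.16² + 0.21² + 0.02² + 0.02² + 0.02² = 0.0676 + 0.0961 + 0.0256 + 0.0441 + 0.0004 + 0.0004 + 0.0004 = 0.2346
B_2 = 1 / 0.2346 = 4.2626
Σp_1ᵢ² = 0.11² + 0.02² + 0.13² + 0.42² + 0.12² + 0.17² + 0.03² = 0.0121 + 0.0004 + 0.0169 + 0.1764 + 0.0144 + 0.0289 + 0.0009 = 0.2500
B_1 = 1 / 0.2500 = 4.0000
Σp_3ᵢ² = 0.02² + 0.36² + 0.02² + 0.02² + 0.09² + 0.10² + 0.39² = 0.0004 + 0.1296 + 0.0004 + 0.0004 + 0.0081 + 0.0100 + 0.1521 = 0.3010
B_3 = 1 / 0.3010 = 3.3223
Ranking by B (broadest → narrowest): Phyllonorycter sp. 2 (4.26) > Phyllonorycter sp. 1 (4.00) > Phyllonorycter sp. 3 (3.32)

Phyllonorycter sp. 2 > Phyllonorycter sp. 1 > Phyllonorycter sp. 3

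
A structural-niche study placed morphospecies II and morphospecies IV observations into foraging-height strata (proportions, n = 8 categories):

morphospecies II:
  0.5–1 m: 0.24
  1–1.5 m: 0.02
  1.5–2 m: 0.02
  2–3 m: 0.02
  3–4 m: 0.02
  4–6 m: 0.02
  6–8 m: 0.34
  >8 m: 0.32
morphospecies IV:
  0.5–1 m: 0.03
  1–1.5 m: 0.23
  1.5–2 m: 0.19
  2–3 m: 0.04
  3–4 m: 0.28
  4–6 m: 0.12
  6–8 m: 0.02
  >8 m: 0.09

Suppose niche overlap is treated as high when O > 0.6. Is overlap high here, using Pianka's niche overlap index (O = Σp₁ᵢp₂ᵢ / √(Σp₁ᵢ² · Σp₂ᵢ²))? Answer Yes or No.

Σ p₁ᵢp₂ᵢ = 0.0072 + 0.0046 + 0.0038 + 0.0008 + 0.0056 + 0.0024 + 0.0068 + 0.0288 = 0.0600
Σp_1ᵢ² = 0.24² + 0.02² + 0.02² + 0.02² + 0.02² + 0.02² + 0.34² + 0.32² = 0.0576 + 0.0004 + 0.0004 + 0.0004 + 0.0004 + 0.0004 + 0.1156 + 0.1024 = 0.2776
Σp_2ᵢ² = 0.03² + 0.23² + 0.19² + 0.04² + 0.28² + 0.12² + 0.02² + 0.09² = 0.0009 + 0.0529 + 0.0361 + 0.0016 + 0.0784 + 0.0144 + 0.0004 + 0.0081 = 0.1928
O = 0.0600 / √(0.2776 × 0.1928) = 0.0600 / 0.23135 = 0.2593
O = 0.2593 < 0.6 → No.

No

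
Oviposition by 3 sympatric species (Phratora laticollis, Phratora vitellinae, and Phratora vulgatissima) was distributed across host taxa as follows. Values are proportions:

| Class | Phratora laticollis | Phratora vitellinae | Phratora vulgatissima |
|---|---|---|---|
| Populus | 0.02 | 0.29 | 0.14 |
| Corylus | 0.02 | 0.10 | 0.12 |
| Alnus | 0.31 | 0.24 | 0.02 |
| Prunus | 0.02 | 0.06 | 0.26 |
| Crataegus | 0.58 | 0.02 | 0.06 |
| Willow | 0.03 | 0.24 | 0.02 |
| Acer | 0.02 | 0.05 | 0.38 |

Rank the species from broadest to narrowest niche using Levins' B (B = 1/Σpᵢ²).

Σp_latiᵢ² = 0.02² + 0.02² + 0.31² + 0.02² + 0.58² + 0.03² + 0.02² = 0.0004 + 0.0004 + 0.0961 + 0.0004 + 0.3364 + 0.0009 + 0.0004 = 0.4350
B_lati = 1 / 0.4350 = 2.2989
Σp_viteᵢ² = 0.29² + 0.10² + 0.24² + 0.06² + 0.02² + 0.24² + 0.05² = 0.0841 + 0.0100 + 0.0576 + 0.0036 + 0.0004 + 0.0576 + 0.0025 = 0.2158
B_vite = 1 / 0.2158 = 4.6339
Σp_vulgᵢ² = 0.14² + 0.12² + 0.02² + 0.26² + 0.06² + 0.02² + 0.38² = 0.0196 + 0.0144 + 0.0004 + 0.0676 + 0.0036 + 0.0004 + 0.1444 = 0.2504
B_vulg = 1 / 0.2504 = 3.9936
Ranking by B (broadest → narrowest): Phratora vitellinae (4.63) > Phratora vulgatissima (3.99) > Phratora laticollis (2.30)

Phratora vitellinae > Phratora vulgatissima > Phratora laticollis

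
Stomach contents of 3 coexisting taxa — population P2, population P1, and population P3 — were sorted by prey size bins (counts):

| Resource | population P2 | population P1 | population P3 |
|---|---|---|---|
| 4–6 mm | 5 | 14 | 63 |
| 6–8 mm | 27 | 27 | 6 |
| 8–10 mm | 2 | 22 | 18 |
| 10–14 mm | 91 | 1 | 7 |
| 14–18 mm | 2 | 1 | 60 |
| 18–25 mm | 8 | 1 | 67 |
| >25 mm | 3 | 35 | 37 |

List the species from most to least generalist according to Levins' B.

Proportions for population P2 (n=138): 5/138=0.0362, 27/138=0.1957, 2/138=0.0145, 91/138=0.6594, 2/138=0.0145, 8/138=0.0580, 3/138=0.0217
Proportions for population P1 (n=101): 14/101=0.1386, 27/101=0.2673, 22/101=0.2178, 1/101=0.0099, 1/101=0.0099, 1/101=0.0099, 35/101=0.3465
Proportions for population P3 (n=258): 63/258=0.2442, 6/258=0.0233, 18/258=0.0698, 7/258=0.0271, 60/258=0.2326, 67/258=0.2597, 37/258=0.1434
Σp_P2ᵢ² = 0.0362² + 0.1957² + 0.0145² + 0.6594² + 0.0145² + 0.0580² + 0.0217² = 0.001310 + 0.038298 + 0.000210 + 0.434808 + 0.000210 + 0.003364 + 0.000471 = 0.478671
B_P2 = 1 / 0.478671 = 2.0891
Σp_P1ᵢ² = 0.1386² + 0.2673² + 0.2178² + 0.0099² + 0.0099² + 0.0099² + 0.3465² = 0.019210 + 0.071449 + 0.047437 + 0.000098 + 0.000098 + 0.000098 + 0.120062 = 0.258452
B_P1 = 1 / 0.258452 = 3.8692
Σp_P3ᵢ² = 0.2442² + 0.0233² + 0.0698² + 0.0271² + 0.2326² + 0.2597² + 0.1434² = 0.059634 + 0.000543 + 0.004872 + 0.000734 + 0.054103 + 0.067444 + 0.020564 = 0.207894
B_P3 = 1 / 0.207894 = 4.8101
Ranking by B (broadest → narrowest): population P3 (4.81) > population P1 (3.87) > population P2 (2.09)

population P3 > population P1 > population P2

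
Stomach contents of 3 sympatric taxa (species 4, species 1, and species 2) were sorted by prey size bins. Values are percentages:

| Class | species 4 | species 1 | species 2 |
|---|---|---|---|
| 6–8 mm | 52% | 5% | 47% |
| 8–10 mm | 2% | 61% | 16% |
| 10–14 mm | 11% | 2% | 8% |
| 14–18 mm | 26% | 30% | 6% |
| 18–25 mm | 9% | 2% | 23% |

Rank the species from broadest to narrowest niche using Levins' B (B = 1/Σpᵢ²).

species 2 > species 4 > species 1

Convert percentages to proportions (divide by 100).
Σp_4ᵢ² = 0.52² + 0.02² + 0.11² + 0.26² + 0.09² = 0.2704 + 0.0004 + 0.0121 + 0.0676 + 0.0081 = 0.3586
B_4 = 1 / 0.3586 = 2.7886
Σp_1ᵢ² = 0.05² + 0.61² + 0.02² + 0.30² + 0.02² = 0.0025 + 0.3721 + 0.0004 + 0.0900 + 0.0004 = 0.4654
B_1 = 1 / 0.4654 = 2.1487
Σp_2ᵢ² = 0.47² + 0.16² + 0.08² + 0.06² + 0.23² = 0.2209 + 0.0256 + 0.0064 + 0.0036 + 0.0529 = 0.3094
B_2 = 1 / 0.3094 = 3.2321
Ranking by B (broadest → narrowest): species 2 (3.23) > species 4 (2.79) > species 1 (2.15)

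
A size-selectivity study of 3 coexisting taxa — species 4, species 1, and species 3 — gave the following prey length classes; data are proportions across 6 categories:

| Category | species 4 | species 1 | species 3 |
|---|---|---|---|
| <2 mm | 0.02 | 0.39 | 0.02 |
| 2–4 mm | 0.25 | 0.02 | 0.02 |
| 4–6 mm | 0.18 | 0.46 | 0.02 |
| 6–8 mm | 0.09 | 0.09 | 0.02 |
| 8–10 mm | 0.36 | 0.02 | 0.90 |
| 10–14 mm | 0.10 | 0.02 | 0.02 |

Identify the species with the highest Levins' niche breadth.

species 4

Σp_4ᵢ² = 0.02² + 0.25² + 0.18² + 0.09² + 0.36² + 0.10² = 0.0004 + 0.0625 + 0.0324 + 0.0081 + 0.1296 + 0.0100 = 0.2430
B_4 = 1 / 0.2430 = 4.1152
Σp_1ᵢ² = 0.39² + 0.02² + 0.46² + 0.09² + 0.02² + 0.02² = 0.1521 + 0.0004 + 0.2116 + 0.0081 + 0.0004 + 0.0004 = 0.3730
B_1 = 1 / 0.3730 = 2.6810
Σp_3ᵢ² = 0.02² + 0.02² + 0.02² + 0.02² + 0.90² + 0.02² = 0.0004 + 0.0004 + 0.0004 + 0.0004 + 0.8100 + 0.0004 = 0.8120
B_3 = 1 / 0.8120 = 1.2315
Highest B → broadest niche (most generalist): species 4 (B = 4.12).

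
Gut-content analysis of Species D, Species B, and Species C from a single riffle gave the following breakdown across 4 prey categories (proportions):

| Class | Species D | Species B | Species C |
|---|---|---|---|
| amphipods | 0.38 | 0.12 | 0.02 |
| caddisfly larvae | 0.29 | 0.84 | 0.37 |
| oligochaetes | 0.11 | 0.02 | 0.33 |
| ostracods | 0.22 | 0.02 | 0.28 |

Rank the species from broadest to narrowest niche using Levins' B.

Σp_Dᵢ² = 0.38² + 0.29² + 0.11² + 0.22² = 0.1444 + 0.0841 + 0.0121 + 0.0484 = 0.2890
B_D = 1 / 0.2890 = 3.4602
Σp_Bᵢ² = 0.12² + 0.84² + 0.02² + 0.02² = 0.0144 + 0.7056 + 0.0004 + 0.0004 = 0.7208
B_B = 1 / 0.7208 = 1.3873
Σp_Cᵢ² = 0.02² + 0.37² + 0.33² + 0.28² = 0.0004 + 0.1369 + 0.1089 + 0.0784 = 0.3246
B_C = 1 / 0.3246 = 3.0807
Ranking by B (broadest → narrowest): Species D (3.46) > Species C (3.08) > Species B (1.39)

Species D > Species C > Species B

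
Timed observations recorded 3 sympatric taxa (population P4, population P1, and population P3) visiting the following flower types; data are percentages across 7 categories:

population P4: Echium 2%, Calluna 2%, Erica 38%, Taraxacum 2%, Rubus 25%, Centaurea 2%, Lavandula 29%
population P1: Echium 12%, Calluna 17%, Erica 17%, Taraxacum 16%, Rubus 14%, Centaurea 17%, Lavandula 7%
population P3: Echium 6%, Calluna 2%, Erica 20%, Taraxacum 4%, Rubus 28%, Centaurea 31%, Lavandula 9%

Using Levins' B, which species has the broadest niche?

Convert percentages to proportions (divide by 100).
Σp_P4ᵢ² = 0.02² + 0.02² + 0.38² + 0.02² + 0.25² + 0.02² + 0.29² = 0.0004 + 0.0004 + 0.1444 + 0.0004 + 0.0625 + 0.0004 + 0.0841 = 0.2926
B_P4 = 1 / 0.2926 = 3.4176
Σp_P1ᵢ² = 0.12² + 0.17² + 0.17² + 0.16² + 0.14² + 0.17² + 0.07² = 0.0144 + 0.0289 + 0.0289 + 0.0256 + 0.0196 + 0.0289 + 0.0049 = 0.1512
B_P1 = 1 / 0.1512 = 6.6138
Σp_P3ᵢ² = 0.06² + 0.02² + 0.20² + 0.04² + 0.28² + 0.31² + 0.09² = 0.0036 + 0.0004 + 0.0400 + 0.0016 + 0.0784 + 0.0961 + 0.0081 = 0.2282
B_P3 = 1 / 0.2282 = 4.3821
Highest B → broadest niche (most generalist): population P1 (B = 6.61).

population P1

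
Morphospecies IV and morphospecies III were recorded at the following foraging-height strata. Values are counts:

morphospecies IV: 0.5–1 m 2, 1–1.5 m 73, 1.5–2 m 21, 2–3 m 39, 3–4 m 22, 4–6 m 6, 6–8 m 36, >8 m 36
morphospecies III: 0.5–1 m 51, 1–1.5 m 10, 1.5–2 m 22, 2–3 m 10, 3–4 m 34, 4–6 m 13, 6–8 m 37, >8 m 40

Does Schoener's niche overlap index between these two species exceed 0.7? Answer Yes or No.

Proportions for morphospecies IV (n=235): 2/235=0.0085, 73/235=0.3106, 21/235=0.0894, 39/235=0.1660, 22/235=0.0936, 6/235=0.0255, 36/235=0.1532, 36/235=0.1532
Proportions for morphospecies III (n=217): 51/217=0.2350, 10/217=0.0461, 22/217=0.1014, 10/217=0.0461, 34/217=0.1567, 13/217=0.0599, 37/217=0.1705, 40/217=0.1843
Σ|p₁ᵢ − p₂ᵢ| = 0.2265 + 0.2645 + 0.0120 + 0.1199 + 0.0631 + 0.0344 + 0.0173 + 0.0311 = 0.7688
D = 1 − ½ × 0.7688 = 1 − 0.38440 = 0.61560
D = 0.61560 < 0.7 → No.

No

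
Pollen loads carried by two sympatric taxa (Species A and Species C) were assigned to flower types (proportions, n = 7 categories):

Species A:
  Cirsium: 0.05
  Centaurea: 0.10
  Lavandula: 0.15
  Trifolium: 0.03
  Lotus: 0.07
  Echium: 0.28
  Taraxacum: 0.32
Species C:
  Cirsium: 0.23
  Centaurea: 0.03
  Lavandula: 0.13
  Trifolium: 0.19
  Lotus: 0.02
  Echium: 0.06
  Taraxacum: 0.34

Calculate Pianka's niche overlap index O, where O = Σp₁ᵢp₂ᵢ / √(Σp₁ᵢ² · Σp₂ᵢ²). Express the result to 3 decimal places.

Σ p₁ᵢp₂ᵢ = 0.0115 + 0.0030 + 0.0195 + 0.0057 + 0.0014 + 0.0168 + 0.1088 = 0.1667
Σp_1ᵢ² = 0.05² + 0.10² + 0.15² + 0.03² + 0.07² + 0.28² + 0.32² = 0.0025 + 0.0100 + 0.0225 + 0.0009 + 0.0049 + 0.0784 + 0.1024 = 0.2216
Σp_2ᵢ² = 0.23² + 0.03² + 0.13² + 0.19² + 0.02² + 0.06² + 0.34² = 0.0529 + 0.0009 + 0.0169 + 0.0361 + 0.0004 + 0.0036 + 0.1156 = 0.2264
O = 0.1667 / √(0.2216 × 0.2264) = 0.1667 / 0.223987 = 0.74424

0.744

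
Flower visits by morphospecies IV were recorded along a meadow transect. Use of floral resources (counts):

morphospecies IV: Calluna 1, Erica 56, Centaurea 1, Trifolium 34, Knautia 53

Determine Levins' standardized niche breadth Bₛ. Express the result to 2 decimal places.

Proportions for morphospecies IV (n=145): 1/145=0.0069, 56/145=0.3862, 1/145=0.0069, 34/145=0.2345, 53/145=0.3655
Σpᵢ² = 0.0069² + 0.3862² + 0.0069² + 0.2345² + 0.3655² = 0.000048 + 0.149150 + 0.000048 + 0.054990 + 0.133590 = 0.337826
B = 1 / 0.337826 = 2.9601
Bₛ = (B − 1)/(n − 1) = (2.9601 − 1)/(5 − 1) = 1.9601/4 = 0.4900

0.49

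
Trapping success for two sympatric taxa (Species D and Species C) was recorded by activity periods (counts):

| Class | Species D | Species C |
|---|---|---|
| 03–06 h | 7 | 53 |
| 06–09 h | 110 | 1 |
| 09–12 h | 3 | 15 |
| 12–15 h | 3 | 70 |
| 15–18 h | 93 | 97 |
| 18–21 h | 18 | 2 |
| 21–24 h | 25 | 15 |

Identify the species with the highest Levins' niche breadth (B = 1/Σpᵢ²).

Proportions for Species D (n=259): 7/259=0.0270, 110/259=0.4247, 3/259=0.0116, 3/259=0.0116, 93/259=0.3591, 18/259=0.0695, 25/259=0.0965
Proportions for Species C (n=253): 53/253=0.2095, 1/253=0.0040, 15/253=0.0593, 70/253=0.2767, 97/253=0.3834, 2/253=0.0079, 15/253=0.0593
Σp_Dᵢ² = 0.0270² + 0.4247² + 0.0116² + 0.0116² + 0.3591² + 0.0695² + 0.0965² = 0.000729 + 0.180370 + 0.000135 + 0.000135 + 0.128953 + 0.004830 + 0.009312 = 0.324464
B_D = 1 / 0.324464 = 3.0820
Σp_Cᵢ² = 0.2095² + 0.0040² + 0.0593² + 0.2767² + 0.3834² + 0.0079² + 0.0593² = 0.043890 + 0.000016 + 0.003516 + 0.076563 + 0.146996 + 0.000062 + 0.003516 = 0.274559
B_C = 1 / 0.274559 = 3.6422
Highest B → broadest niche (most generalist): Species C (B = 3.64).

Species C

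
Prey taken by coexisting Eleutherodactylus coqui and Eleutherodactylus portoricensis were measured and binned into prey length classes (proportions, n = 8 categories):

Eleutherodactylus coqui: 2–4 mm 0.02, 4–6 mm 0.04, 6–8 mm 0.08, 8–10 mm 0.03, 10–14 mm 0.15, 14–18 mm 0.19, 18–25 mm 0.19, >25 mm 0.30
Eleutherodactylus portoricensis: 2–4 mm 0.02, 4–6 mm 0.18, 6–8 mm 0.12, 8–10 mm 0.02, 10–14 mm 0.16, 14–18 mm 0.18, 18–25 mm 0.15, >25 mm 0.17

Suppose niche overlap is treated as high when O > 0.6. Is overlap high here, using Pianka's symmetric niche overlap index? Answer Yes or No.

Yes

Σ p₁ᵢp₂ᵢ = 0.0004 + 0.0072 + 0.0096 + 0.0006 + 0.0240 + 0.0342 + 0.0285 + 0.0510 = 0.1555
Σp_1ᵢ² = 0.02² + 0.04² + 0.08² + 0.03² + 0.15² + 0.19² + 0.19² + 0.30² = 0.0004 + 0.0016 + 0.0064 + 0.0009 + 0.0225 + 0.0361 + 0.0361 + 0.0900 = 0.1940
Σp_2ᵢ² = 0.02² + 0.18² + 0.12² + 0.02² + 0.16² + 0.18² + 0.15² + 0.17² = 0.0004 + 0.0324 + 0.0144 + 0.0004 + 0.0256 + 0.0324 + 0.0225 + 0.0289 = 0.1570
O = 0.1555 / √(0.1940 × 0.1570) = 0.1555 / 0.17452 = 0.8910
O = 0.8910 > 0.6 → Yes.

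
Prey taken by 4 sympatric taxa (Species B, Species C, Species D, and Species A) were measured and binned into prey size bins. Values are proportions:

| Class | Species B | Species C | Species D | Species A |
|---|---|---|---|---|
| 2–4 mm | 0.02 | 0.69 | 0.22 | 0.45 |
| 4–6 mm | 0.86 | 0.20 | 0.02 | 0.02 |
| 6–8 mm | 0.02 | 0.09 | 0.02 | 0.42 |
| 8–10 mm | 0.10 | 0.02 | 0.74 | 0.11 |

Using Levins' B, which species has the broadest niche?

Σp_Bᵢ² = 0.02² + 0.86² + 0.02² + 0.10² = 0.0004 + 0.7396 + 0.0004 + 0.0100 = 0.7504
B_B = 1 / 0.7504 = 1.3326
Σp_Cᵢ² = 0.69² + 0.20² + 0.09² + 0.02² = 0.4761 + 0.0400 + 0.0081 + 0.0004 = 0.5246
B_C = 1 / 0.5246 = 1.9062
Σp_Dᵢ² = 0.22² + 0.02² + 0.02² + 0.74² = 0.0484 + 0.0004 + 0.0004 + 0.5476 = 0.5968
B_D = 1 / 0.5968 = 1.6756
Σp_Aᵢ² = 0.45² + 0.02² + 0.42² + 0.11² = 0.2025 + 0.0004 + 0.1764 + 0.0121 = 0.3914
B_A = 1 / 0.3914 = 2.5549
Highest B → broadest niche (most generalist): Species A (B = 2.55).

Species A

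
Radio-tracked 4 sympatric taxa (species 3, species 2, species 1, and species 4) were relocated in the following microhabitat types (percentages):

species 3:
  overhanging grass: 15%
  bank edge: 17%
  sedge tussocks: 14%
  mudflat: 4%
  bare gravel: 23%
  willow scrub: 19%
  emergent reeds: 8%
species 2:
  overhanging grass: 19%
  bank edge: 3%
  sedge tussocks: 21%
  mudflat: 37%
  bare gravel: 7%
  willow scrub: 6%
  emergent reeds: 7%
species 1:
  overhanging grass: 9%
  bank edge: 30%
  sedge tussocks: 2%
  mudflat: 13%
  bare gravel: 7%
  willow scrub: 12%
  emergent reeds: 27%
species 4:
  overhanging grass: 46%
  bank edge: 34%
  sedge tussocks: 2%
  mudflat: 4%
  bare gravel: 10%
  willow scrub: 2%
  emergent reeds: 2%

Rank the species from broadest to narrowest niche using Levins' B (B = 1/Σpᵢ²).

species 3 > species 1 > species 2 > species 4

Convert percentages to proportions (divide by 100).
Σp_3ᵢ² = 0.15² + 0.17² + 0.14² + 0.04² + 0.23² + 0.19² + 0.08² = 0.0225 + 0.0289 + 0.0196 + 0.0016 + 0.0529 + 0.0361 + 0.0064 = 0.1680
B_3 = 1 / 0.1680 = 5.9524
Σp_2ᵢ² = 0.19² + 0.03² + 0.21² + 0.37² + 0.07² + 0.06² + 0.07² = 0.0361 + 0.0009 + 0.0441 + 0.1369 + 0.0049 + 0.0036 + 0.0049 = 0.2314
B_2 = 1 / 0.2314 = 4.3215
Σp_1ᵢ² = 0.09² + 0.30² + 0.02² + 0.13² + 0.07² + 0.12² + 0.27² = 0.0081 + 0.0900 + 0.0004 + 0.0169 + 0.0049 + 0.0144 + 0.0729 = 0.2076
B_1 = 1 / 0.2076 = 4.8170
Σp_4ᵢ² = 0.46² + 0.34² + 0.02² + 0.04² + 0.10² + 0.02² + 0.02² = 0.2116 + 0.1156 + 0.0004 + 0.0016 + 0.0100 + 0.0004 + 0.0004 = 0.3400
B_4 = 1 / 0.3400 = 2.9412
Ranking by B (broadest → narrowest): species 3 (5.95) > species 1 (4.82) > species 2 (4.32) > species 4 (2.94)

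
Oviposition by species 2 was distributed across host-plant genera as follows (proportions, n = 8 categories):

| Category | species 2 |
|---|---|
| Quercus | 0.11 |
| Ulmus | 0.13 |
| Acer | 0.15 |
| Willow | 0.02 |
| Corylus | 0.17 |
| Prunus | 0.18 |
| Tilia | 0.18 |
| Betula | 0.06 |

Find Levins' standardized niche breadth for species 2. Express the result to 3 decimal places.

0.815

Σpᵢ² = 0.11² + 0.13² + 0.15² + 0.02² + 0.17² + 0.18² + 0.18² + 0.06² = 0.0121 + 0.0169 + 0.0225 + 0.0004 + 0.0289 + 0.0324 + 0.0324 + 0.0036 = 0.1492
B = 1 / 0.1492 = 6.70241
Bₛ = (B − 1)/(n − 1) = (6.70241 − 1)/(8 − 1) = 5.70241/7 = 0.81463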